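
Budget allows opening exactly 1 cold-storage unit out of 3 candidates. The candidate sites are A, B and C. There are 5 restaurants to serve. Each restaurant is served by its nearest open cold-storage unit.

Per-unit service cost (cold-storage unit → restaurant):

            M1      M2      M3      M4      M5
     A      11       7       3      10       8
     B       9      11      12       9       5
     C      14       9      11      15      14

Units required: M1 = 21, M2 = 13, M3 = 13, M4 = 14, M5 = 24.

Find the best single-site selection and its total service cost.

With exactly 1 open, each restaurant uses its cheapest among the chosen.
{A}: M1→A 11·21=231, M2→A 7·13=91, M3→A 3·13=39, M4→A 10·14=140, M5→A 8·24=192. Service cost 693.
{B}: service cost 734
{C}: service cost 1100
Among all 3 size-1 choices, {A} is lowest.

Choose A only; total service cost 693.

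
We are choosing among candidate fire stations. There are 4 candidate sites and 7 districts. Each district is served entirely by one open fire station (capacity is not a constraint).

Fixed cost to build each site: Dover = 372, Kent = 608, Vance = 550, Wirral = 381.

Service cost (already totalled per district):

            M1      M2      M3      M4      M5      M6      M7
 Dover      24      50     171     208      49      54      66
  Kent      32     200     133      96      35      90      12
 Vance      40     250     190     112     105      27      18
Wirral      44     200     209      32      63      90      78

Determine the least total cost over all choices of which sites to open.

For any fixed open set, each district goes to its cheapest open site; total = fixed + service.
{Dover}: M1→Dover 24, M2→Dover 50, M3→Dover 171, M4→Dover 208, M5→Dover 49, M6→Dover 54, M7→Dover 66. Service 622; fixed 372; total 994.
{Wirral}: M1→Wirral 44, M2→Wirral 200, M3→Wirral 209, M4→Wirral 32, M5→Wirral 63, M6→Wirral 90, M7→Wirral 78. Service 716; fixed 381; total 1097.
{Dover, Wirral}: service 446 + fixed 753 = 1199
{Dover, Kent, Vance, Wirral}: service 313 + fixed 1911 = 2224
(All 15 nonempty subsets were checked; Dover only is lowest.)

Minimum total cost: 994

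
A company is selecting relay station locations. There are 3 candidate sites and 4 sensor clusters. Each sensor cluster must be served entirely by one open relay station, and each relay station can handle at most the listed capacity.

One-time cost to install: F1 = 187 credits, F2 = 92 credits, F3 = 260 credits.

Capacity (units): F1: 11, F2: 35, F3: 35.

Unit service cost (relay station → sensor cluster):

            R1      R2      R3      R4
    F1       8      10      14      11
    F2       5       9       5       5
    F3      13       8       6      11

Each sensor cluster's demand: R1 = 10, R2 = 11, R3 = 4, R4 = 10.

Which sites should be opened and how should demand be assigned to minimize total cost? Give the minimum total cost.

Minimum total cost: 311

Open {F2}: R1→F2 5·10=50, R2→F2 9·11=99, R3→F2 5·4=20, R4→F2 5·10=50.
Loads: F2 carries 35/35. Service 219; fixed 92; total 311.
Next best feasible plan costs 498.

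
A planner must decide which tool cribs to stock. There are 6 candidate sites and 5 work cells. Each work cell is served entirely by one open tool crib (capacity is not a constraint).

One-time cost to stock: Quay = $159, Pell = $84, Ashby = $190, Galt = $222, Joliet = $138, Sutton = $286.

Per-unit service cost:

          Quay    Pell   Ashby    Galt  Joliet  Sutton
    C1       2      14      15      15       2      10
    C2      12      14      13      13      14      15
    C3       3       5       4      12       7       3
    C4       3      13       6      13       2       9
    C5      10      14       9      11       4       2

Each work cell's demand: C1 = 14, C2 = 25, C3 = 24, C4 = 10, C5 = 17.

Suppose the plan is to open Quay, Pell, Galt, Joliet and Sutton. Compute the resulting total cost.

Each work cell is assigned to its cheapest site among the open ones.
{Quay, Pell, Galt, Joliet, Sutton}: C1→Quay 2·14=28, C2→Quay 12·25=300, C3→Quay 3·24=72, C4→Joliet 2·10=20, C5→Sutton 2·17=34. Service 454; fixed 889; total 1343.

Total cost: 1343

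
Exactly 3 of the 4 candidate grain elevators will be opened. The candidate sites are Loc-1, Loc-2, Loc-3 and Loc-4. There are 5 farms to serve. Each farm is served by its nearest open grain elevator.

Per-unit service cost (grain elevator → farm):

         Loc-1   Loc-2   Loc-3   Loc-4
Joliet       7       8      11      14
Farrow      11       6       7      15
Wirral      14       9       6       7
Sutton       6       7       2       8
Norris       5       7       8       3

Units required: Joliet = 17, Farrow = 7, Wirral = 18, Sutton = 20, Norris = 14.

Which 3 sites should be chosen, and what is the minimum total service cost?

With exactly 3 open, each farm uses its cheapest among the chosen.
{Loc-1, Loc-3, Loc-4}: Joliet→Loc-1 7·17=119, Farrow→Loc-3 7·7=49, Wirral→Loc-3 6·18=108, Sutton→Loc-3 2·20=40, Norris→Loc-4 3·14=42. Service cost 358.
{Loc-2, Loc-3, Loc-4}: service cost 368
{Loc-1, Loc-2, Loc-3}: service cost 379
Among all 4 size-3 choices, {Loc-1, Loc-3, Loc-4} is lowest.

Choose Loc-1, Loc-3 and Loc-4; total service cost 358.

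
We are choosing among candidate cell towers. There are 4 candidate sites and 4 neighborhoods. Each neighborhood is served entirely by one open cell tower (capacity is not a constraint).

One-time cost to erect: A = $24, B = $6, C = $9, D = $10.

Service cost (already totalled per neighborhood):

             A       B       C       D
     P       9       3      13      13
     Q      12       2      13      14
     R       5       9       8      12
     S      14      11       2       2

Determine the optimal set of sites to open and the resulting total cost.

For any fixed open set, each neighborhood goes to its cheapest open site; total = fixed + service.
{B, C}: P→B 3, Q→B 2, R→C 8, S→C 2. Service 15; fixed 15; total 30.
{B}: service 25 + fixed 6 = 31
{B, D}: P→B 3, Q→B 2, R→B 9, S→D 2. Service 16; fixed 16; total 32.
{A, B, C, D}: P→B 3, Q→B 2, R→A 5, S→C 2. Service 12; fixed 49; total 61.
No other subset beats 30.

Open B and C; minimum total cost 30.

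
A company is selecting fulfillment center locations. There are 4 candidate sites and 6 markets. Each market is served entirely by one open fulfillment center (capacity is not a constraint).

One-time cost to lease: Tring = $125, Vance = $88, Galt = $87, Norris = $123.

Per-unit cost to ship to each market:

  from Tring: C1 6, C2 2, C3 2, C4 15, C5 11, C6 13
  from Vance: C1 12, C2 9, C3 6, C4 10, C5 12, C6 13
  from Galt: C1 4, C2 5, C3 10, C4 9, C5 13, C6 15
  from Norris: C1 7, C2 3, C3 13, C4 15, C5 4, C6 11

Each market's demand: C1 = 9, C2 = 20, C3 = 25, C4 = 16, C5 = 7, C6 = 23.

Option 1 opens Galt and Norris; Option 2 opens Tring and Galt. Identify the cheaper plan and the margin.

Option 2 is cheaper by 123.

Option 1: {Galt, Norris}: C1→Galt 4·9=36, C2→Norris 3·20=60, C3→Galt 10·25=250, C4→Galt 9·16=144, C5→Norris 4·7=28, C6→Norris 11·23=253. Service 771; fixed 210; total 981.
Option 2: {Tring, Galt}: C1→Galt 4·9=36, C2→Tring 2·20=40, C3→Tring 2·25=50, C4→Galt 9·16=144, C5→Tring 11·7=77, C6→Tring 13·23=299. Service 646; fixed 212; total 858.
Difference: |981 − 858| = 123.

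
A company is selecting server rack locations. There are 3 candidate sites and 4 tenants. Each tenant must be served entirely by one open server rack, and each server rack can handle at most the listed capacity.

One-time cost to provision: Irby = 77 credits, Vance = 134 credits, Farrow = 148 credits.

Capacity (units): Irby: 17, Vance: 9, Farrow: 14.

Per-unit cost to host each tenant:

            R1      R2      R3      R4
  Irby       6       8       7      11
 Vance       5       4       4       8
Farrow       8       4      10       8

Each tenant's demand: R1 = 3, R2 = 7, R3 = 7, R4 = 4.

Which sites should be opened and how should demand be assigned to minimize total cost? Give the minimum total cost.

Minimum total cost: 350

Open {Irby, Vance}: R1→Irby 6·3=18, R2→Vance 4·7=28, R3→Irby 7·7=49, R4→Irby 11·4=44.
Loads: Irby carries 14/17, Vance carries 7/9. Service 139; fixed 211; total 350.
Next best feasible plan costs 352.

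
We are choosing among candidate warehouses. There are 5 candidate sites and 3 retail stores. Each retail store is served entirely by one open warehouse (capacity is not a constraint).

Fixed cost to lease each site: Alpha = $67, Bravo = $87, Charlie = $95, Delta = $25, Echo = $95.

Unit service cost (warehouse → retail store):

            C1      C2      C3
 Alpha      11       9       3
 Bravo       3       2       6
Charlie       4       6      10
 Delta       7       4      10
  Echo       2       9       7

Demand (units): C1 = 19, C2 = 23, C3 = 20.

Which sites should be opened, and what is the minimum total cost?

For any fixed open set, each retail store goes to its cheapest open site; total = fixed + service.
{Bravo}: C1→Bravo 3·19=57, C2→Bravo 2·23=46, C3→Bravo 6·20=120. Service 223; fixed 87; total 310.
{Alpha, Bravo}: C1→Bravo 3·19=57, C2→Bravo 2·23=46, C3→Alpha 3·20=60. Service 163; fixed 154; total 317.
{Bravo, Delta}: C1→Bravo 3·19=57, C2→Bravo 2·23=46, C3→Bravo 6·20=120. Service 223; fixed 112; total 335.
{Alpha, Bravo, Charlie, Delta, Echo}: service 144 + fixed 369 = 513
No other subset beats 310.

Open Bravo only; minimum total cost 310.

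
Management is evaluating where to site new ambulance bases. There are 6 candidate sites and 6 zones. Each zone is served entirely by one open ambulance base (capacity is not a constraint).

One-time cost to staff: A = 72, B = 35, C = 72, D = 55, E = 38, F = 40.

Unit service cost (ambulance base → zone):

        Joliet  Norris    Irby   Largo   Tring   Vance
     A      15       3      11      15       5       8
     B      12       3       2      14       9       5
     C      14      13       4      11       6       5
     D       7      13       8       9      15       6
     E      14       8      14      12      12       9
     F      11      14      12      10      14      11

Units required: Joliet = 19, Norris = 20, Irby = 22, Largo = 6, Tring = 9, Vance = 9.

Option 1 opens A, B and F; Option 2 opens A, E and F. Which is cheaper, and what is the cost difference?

Option 1: {A, B, F}: Joliet→F 11·19=209, Norris→A 3·20=60, Irby→B 2·22=44, Largo→F 10·6=60, Tring→A 5·9=45, Vance→B 5·9=45. Service 463; fixed 147; total 610.
Option 2: {A, E, F}: Joliet→F 11·19=209, Norris→A 3·20=60, Irby→A 11·22=242, Largo→F 10·6=60, Tring→A 5·9=45, Vance→A 8·9=72. Service 688; fixed 150; total 838.
Difference: |610 − 838| = 228.

Option 1 is cheaper by 228.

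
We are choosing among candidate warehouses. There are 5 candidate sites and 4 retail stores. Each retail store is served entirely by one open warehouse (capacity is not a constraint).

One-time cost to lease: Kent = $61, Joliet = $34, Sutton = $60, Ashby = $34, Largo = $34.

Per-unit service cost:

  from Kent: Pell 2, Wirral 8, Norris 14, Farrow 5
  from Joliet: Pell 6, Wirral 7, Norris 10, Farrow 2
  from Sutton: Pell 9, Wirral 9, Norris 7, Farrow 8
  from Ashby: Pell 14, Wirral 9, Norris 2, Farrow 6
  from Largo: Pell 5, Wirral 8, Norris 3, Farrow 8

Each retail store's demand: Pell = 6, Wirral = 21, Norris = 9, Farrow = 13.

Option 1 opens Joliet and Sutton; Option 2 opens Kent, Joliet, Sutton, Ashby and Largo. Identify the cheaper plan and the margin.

Option 1: {Joliet, Sutton}: Pell→Joliet 6·6=36, Wirral→Joliet 7·21=147, Norris→Sutton 7·9=63, Farrow→Joliet 2·13=26. Service 272; fixed 94; total 366.
Option 2: {Kent, Joliet, Sutton, Ashby, Largo}: Pell→Kent 2·6=12, Wirral→Joliet 7·21=147, Norris→Ashby 2·9=18, Farrow→Joliet 2·13=26. Service 203; fixed 223; total 426.
Difference: |366 − 426| = 60.

Option 1 is cheaper by 60.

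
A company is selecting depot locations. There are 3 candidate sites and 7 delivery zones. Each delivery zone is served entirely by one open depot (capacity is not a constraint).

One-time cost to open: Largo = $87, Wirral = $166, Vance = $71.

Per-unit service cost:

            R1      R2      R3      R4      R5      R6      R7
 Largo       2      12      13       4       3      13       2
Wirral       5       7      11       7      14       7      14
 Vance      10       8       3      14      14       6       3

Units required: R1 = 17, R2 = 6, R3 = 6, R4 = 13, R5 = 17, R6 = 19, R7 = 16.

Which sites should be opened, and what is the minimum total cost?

Open Largo and Vance; minimum total cost 507.

For any fixed open set, each delivery zone goes to its cheapest open site; total = fixed + service.
{Largo, Vance}: R1→Largo 2·17=34, R2→Vance 8·6=48, R3→Vance 3·6=18, R4→Largo 4·13=52, R5→Largo 3·17=51, R6→Vance 6·19=114, R7→Largo 2·16=32. Service 349; fixed 158; total 507.
{Largo}: service 566 + fixed 87 = 653
{Largo, Wirral}: service 410 + fixed 253 = 663
{Largo, Wirral, Vance}: service 343 + fixed 324 = 667
(All 7 nonempty subsets were checked; Largo and Vance is lowest.)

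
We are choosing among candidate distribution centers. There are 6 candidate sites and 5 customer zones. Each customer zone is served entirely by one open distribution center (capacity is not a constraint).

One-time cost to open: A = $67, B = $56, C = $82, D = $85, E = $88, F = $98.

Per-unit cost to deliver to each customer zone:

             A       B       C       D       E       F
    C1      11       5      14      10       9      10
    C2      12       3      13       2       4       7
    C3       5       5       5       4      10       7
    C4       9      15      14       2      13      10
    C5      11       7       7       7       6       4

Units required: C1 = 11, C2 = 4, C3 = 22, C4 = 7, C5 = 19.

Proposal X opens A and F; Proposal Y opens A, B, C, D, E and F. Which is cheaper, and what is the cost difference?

Proposal X is cheaper by 165.

Proposal X: {A, F}: C1→F 10·11=110, C2→F 7·4=28, C3→A 5·22=110, C4→A 9·7=63, C5→F 4·19=76. Service 387; fixed 165; total 552.
Proposal Y: {A, B, C, D, E, F}: C1→B 5·11=55, C2→D 2·4=8, C3→D 4·22=88, C4→D 2·7=14, C5→F 4·19=76. Service 241; fixed 476; total 717.
Difference: |552 − 717| = 165.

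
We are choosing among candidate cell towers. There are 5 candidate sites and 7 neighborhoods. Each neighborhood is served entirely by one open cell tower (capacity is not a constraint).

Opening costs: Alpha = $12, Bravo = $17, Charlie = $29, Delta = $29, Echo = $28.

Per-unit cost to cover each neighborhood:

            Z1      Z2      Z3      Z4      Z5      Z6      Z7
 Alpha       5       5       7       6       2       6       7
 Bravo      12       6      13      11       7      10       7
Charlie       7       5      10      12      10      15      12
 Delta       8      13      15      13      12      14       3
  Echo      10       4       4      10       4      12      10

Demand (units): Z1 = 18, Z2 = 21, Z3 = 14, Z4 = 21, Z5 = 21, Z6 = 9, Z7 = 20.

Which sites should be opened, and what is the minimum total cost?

Open Alpha, Delta and Echo; minimum total cost 581.

For any fixed open set, each neighborhood goes to its cheapest open site; total = fixed + service.
{Alpha, Delta, Echo}: Z1→Alpha 5·18=90, Z2→Echo 4·21=84, Z3→Echo 4·14=56, Z4→Alpha 6·21=126, Z5→Alpha 2·21=42, Z6→Alpha 6·9=54, Z7→Delta 3·20=60. Service 512; fixed 69; total 581.
{Alpha, Bravo, Delta, Echo}: Z1→Alpha 5·18=90, Z2→Echo 4·21=84, Z3→Echo 4·14=56, Z4→Alpha 6·21=126, Z5→Alpha 2·21=42, Z6→Alpha 6·9=54, Z7→Delta 3·20=60. Service 512; fixed 86; total 598.
{Alpha, Charlie, Delta, Echo}: Z1→Alpha 5·18=90, Z2→Echo 4·21=84, Z3→Echo 4·14=56, Z4→Alpha 6·21=126, Z5→Alpha 2·21=42, Z6→Alpha 6·9=54, Z7→Delta 3·20=60. Service 512; fixed 98; total 610.
{Alpha, Bravo, Charlie, Delta, Echo}: Z1→Alpha 5·18=90, Z2→Echo 4·21=84, Z3→Echo 4·14=56, Z4→Alpha 6·21=126, Z5→Alpha 2·21=42, Z6→Alpha 6·9=54, Z7→Delta 3·20=60. Service 512; fixed 115; total 627.
No other subset beats 581.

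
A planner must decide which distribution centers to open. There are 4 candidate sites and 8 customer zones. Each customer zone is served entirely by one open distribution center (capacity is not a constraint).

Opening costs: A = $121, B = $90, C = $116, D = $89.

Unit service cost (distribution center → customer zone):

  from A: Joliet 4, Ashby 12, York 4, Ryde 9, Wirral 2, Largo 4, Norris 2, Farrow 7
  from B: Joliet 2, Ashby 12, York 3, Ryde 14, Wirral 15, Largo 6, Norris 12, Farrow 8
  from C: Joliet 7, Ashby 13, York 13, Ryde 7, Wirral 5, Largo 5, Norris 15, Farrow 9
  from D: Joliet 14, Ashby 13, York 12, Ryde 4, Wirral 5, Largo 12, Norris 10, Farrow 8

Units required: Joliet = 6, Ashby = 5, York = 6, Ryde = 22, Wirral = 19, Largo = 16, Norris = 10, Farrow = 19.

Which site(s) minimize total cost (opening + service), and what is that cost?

Open A and D; minimum total cost 661.

For any fixed open set, each customer zone goes to its cheapest open site; total = fixed + service.
{A, D}: Joliet→A 4·6=24, Ashby→A 12·5=60, York→A 4·6=24, Ryde→D 4·22=88, Wirral→A 2·19=38, Largo→A 4·16=64, Norris→A 2·10=20, Farrow→A 7·19=133. Service 451; fixed 210; total 661.
{A}: service 561 + fixed 121 = 682
{A, B, D}: service 433 + fixed 300 = 733
{A, B, C, D}: service 433 + fixed 416 = 849
(All 15 nonempty subsets were checked; A and D is lowest.)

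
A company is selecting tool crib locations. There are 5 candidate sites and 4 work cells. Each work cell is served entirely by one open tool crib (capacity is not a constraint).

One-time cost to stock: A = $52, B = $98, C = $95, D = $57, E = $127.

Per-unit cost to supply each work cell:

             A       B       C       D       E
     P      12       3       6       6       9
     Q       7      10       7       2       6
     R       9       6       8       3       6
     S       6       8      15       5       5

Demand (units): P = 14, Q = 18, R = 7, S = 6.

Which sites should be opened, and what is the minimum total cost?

For any fixed open set, each work cell goes to its cheapest open site; total = fixed + service.
{D}: P→D 6·14=84, Q→D 2·18=36, R→D 3·7=21, S→D 5·6=30. Service 171; fixed 57; total 228.
{A, D}: P→D 6·14=84, Q→D 2·18=36, R→D 3·7=21, S→D 5·6=30. Service 171; fixed 109; total 280.
{B, D}: service 129 + fixed 155 = 284
{A, B, C, D, E}: P→B 3·14=42, Q→D 2·18=36, R→D 3·7=21, S→D 5·6=30. Service 129; fixed 429; total 558.
No other subset beats 228.

Open D only; minimum total cost 228.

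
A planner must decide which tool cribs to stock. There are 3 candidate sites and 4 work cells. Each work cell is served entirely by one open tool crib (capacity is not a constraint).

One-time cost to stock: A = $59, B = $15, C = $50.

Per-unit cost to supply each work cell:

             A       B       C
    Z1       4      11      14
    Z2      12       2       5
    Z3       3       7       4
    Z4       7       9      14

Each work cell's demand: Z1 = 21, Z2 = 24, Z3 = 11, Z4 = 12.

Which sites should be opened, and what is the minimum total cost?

For any fixed open set, each work cell goes to its cheapest open site; total = fixed + service.
{A, B}: Z1→A 4·21=84, Z2→B 2·24=48, Z3→A 3·11=33, Z4→A 7·12=84. Service 249; fixed 74; total 323.
{A, B, C}: Z1→A 4·21=84, Z2→B 2·24=48, Z3→A 3·11=33, Z4→A 7·12=84. Service 249; fixed 124; total 373.
{A, C}: service 321 + fixed 109 = 430
{B}: service 464 + fixed 15 = 479
No other subset beats 323.

Open A and B; minimum total cost 323.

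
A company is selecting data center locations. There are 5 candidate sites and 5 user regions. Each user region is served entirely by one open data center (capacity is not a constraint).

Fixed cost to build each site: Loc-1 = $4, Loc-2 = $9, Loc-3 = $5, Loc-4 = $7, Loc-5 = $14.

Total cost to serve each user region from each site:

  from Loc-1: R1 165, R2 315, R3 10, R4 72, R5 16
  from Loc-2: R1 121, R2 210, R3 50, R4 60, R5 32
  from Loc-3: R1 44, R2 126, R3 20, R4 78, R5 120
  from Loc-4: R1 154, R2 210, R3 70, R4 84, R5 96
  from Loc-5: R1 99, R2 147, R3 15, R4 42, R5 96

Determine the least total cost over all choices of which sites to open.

For any fixed open set, each user region goes to its cheapest open site; total = fixed + service.
{Loc-1, Loc-3, Loc-5}: R1→Loc-3 44, R2→Loc-3 126, R3→Loc-1 10, R4→Loc-5 42, R5→Loc-1 16. Service 238; fixed 23; total 261.
{Loc-1, Loc-3, Loc-4, Loc-5}: service 238 + fixed 30 = 268
{Loc-1, Loc-2, Loc-3, Loc-5}: service 238 + fixed 32 = 270
{Loc-1, Loc-2, Loc-3, Loc-4, Loc-5}: service 238 + fixed 39 = 277
No other subset beats 261.

Minimum total cost: 261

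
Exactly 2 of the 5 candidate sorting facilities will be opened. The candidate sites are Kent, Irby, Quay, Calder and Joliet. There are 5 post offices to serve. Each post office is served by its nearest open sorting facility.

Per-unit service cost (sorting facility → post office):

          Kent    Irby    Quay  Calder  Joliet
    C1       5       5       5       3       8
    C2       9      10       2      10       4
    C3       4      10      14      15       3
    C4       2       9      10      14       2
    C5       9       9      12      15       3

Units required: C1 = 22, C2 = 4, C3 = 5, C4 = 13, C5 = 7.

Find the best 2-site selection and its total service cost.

Choose Calder and Joliet; total service cost 144.

With exactly 2 open, each post office uses its cheapest among the chosen.
{Calder, Joliet}: C1→Calder 3·22=66, C2→Joliet 4·4=16, C3→Joliet 3·5=15, C4→Joliet 2·13=26, C5→Joliet 3·7=21. Service cost 144.
{Quay, Joliet}: service cost 180
{Kent, Joliet}: service cost 188
Among all 10 size-2 choices, {Calder, Joliet} is lowest.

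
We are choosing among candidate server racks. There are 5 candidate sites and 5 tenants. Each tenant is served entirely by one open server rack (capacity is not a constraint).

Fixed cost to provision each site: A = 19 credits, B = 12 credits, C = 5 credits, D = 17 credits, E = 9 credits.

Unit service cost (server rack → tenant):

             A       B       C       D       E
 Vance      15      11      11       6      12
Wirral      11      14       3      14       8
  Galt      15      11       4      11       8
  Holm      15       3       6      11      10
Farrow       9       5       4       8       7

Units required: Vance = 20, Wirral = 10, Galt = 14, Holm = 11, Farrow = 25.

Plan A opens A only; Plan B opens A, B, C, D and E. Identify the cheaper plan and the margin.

Plan B is cheaper by 628.

Plan A: {A}: Vance→A 15·20=300, Wirral→A 11·10=110, Galt→A 15·14=210, Holm→A 15·11=165, Farrow→A 9·25=225. Service 1010; fixed 19; total 1029.
Plan B: {A, B, C, D, E}: Vance→D 6·20=120, Wirral→C 3·10=30, Galt→C 4·14=56, Holm→B 3·11=33, Farrow→C 4·25=100. Service 339; fixed 62; total 401.
Difference: |1029 − 401| = 628.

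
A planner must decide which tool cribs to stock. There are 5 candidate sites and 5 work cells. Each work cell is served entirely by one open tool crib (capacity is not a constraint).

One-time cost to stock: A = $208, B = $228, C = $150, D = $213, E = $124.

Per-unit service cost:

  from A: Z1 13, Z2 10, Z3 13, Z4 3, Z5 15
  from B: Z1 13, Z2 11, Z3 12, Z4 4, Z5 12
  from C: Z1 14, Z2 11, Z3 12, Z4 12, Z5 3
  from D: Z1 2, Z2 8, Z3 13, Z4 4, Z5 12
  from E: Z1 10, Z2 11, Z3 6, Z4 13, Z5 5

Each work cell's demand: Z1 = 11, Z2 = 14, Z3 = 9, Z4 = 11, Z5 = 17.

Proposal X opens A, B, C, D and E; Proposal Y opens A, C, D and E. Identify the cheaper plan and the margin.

Proposal Y is cheaper by 228.

Proposal X: {A, B, C, D, E}: Z1→D 2·11=22, Z2→D 8·14=112, Z3→E 6·9=54, Z4→A 3·11=33, Z5→C 3·17=51. Service 272; fixed 923; total 1195.
Proposal Y: {A, C, D, E}: Z1→D 2·11=22, Z2→D 8·14=112, Z3→E 6·9=54, Z4→A 3·11=33, Z5→C 3·17=51. Service 272; fixed 695; total 967.
Difference: |1195 − 967| = 228.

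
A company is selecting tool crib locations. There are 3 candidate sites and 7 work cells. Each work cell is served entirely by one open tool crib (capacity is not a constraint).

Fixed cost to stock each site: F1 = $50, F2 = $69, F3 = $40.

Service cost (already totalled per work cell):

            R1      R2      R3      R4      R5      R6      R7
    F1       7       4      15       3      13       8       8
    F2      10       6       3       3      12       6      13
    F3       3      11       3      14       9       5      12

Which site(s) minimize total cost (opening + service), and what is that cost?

Open F3 only; minimum total cost 97.

For any fixed open set, each work cell goes to its cheapest open site; total = fixed + service.
{F3}: R1→F3 3, R2→F3 11, R3→F3 3, R4→F3 14, R5→F3 9, R6→F3 5, R7→F3 12. Service 57; fixed 40; total 97.
{F1}: service 58 + fixed 50 = 108
{F2}: service 53 + fixed 69 = 122
{F1, F2, F3}: R1→F3 3, R2→F1 4, R3→F2 3, R4→F1 3, R5→F3 9, R6→F3 5, R7→F1 8. Service 35; fixed 159; total 194.
No other subset beats 97.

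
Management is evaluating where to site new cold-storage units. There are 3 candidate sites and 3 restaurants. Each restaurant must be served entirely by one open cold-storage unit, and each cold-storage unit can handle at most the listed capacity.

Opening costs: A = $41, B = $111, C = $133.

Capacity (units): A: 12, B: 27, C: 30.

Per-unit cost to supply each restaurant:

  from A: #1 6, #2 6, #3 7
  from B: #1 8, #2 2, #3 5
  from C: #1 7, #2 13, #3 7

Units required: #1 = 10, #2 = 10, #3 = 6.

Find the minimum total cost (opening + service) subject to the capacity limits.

Open {B}: #1→B 8·10=80, #2→B 2·10=20, #3→B 5·6=30.
Loads: B carries 26/27. Service 130; fixed 111; total 241.
Next best feasible plan costs 262.

Minimum total cost: 241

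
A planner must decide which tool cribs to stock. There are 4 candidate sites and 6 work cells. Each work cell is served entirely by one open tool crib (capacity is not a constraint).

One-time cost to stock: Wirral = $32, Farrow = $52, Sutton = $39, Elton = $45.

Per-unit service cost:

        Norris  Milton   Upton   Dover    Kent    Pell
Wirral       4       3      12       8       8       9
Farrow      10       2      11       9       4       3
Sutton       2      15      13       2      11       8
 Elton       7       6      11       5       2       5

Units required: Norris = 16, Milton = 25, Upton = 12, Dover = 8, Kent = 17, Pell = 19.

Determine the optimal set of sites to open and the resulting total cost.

Open Farrow and Sutton; minimum total cost 446.

For any fixed open set, each work cell goes to its cheapest open site; total = fixed + service.
{Farrow, Sutton}: Norris→Sutton 2·16=32, Milton→Farrow 2·25=50, Upton→Farrow 11·12=132, Dover→Sutton 2·8=16, Kent→Farrow 4·17=68, Pell→Farrow 3·19=57. Service 355; fixed 91; total 446.
{Farrow, Sutton, Elton}: service 321 + fixed 136 = 457
{Wirral, Farrow, Sutton}: service 355 + fixed 123 = 478
{Wirral, Farrow, Sutton, Elton}: service 321 + fixed 168 = 489
No other subset beats 446.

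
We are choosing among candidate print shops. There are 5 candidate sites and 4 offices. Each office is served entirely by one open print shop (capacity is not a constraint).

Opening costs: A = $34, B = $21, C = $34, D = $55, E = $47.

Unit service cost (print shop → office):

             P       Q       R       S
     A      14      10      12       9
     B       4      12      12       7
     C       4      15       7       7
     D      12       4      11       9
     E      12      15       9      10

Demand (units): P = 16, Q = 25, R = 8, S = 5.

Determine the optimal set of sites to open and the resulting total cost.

Open C and D; minimum total cost 344.

For any fixed open set, each office goes to its cheapest open site; total = fixed + service.
{C, D}: P→C 4·16=64, Q→D 4·25=100, R→C 7·8=56, S→C 7·5=35. Service 255; fixed 89; total 344.
{B, D}: P→B 4·16=64, Q→D 4·25=100, R→D 11·8=88, S→B 7·5=35. Service 287; fixed 76; total 363.
{B, C, D}: P→B 4·16=64, Q→D 4·25=100, R→C 7·8=56, S→B 7·5=35. Service 255; fixed 110; total 365.
{A, B, C, D, E}: service 255 + fixed 191 = 446
No other subset beats 344.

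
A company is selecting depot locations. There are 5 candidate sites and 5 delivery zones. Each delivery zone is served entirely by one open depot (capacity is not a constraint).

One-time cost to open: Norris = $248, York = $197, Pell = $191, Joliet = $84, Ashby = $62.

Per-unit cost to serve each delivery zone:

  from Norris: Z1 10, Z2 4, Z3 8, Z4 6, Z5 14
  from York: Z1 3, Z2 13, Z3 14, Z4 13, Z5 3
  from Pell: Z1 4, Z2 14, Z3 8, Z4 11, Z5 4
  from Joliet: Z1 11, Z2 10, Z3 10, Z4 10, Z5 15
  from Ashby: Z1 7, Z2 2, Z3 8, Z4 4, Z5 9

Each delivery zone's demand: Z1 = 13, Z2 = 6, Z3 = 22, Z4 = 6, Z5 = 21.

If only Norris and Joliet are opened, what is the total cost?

Each delivery zone is assigned to its cheapest site among the open ones.
{Norris, Joliet}: Z1→Norris 10·13=130, Z2→Norris 4·6=24, Z3→Norris 8·22=176, Z4→Norris 6·6=36, Z5→Norris 14·21=294. Service 660; fixed 332; total 992.

Total cost: 992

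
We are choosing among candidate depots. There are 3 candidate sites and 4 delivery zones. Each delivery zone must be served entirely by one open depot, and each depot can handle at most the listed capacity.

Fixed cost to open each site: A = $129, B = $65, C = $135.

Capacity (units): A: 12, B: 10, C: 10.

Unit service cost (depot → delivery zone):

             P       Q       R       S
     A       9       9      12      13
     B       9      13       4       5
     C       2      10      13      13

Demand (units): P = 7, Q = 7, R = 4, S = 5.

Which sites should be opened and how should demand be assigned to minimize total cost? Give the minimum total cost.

Minimum total cost: 447

Open {A, B, C}: P→C 2·7=14, Q→A 9·7=63, R→B 4·4=16, S→B 5·5=25.
Loads: A carries 7/12, B carries 9/10, C carries 7/10. Service 118; fixed 329; total 447.
Next best feasible plan costs 479.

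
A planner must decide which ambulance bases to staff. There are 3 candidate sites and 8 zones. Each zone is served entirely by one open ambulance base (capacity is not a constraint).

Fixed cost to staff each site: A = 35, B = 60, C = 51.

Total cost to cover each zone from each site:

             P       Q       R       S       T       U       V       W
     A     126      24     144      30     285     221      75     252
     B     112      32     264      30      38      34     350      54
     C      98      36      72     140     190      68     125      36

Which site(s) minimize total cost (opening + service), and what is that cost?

For any fixed open set, each zone goes to its cheapest open site; total = fixed + service.
{A, B, C}: P→C 98, Q→A 24, R→C 72, S→A 30, T→B 38, U→B 34, V→A 75, W→C 36. Service 407; fixed 146; total 553.
{B, C}: service 465 + fixed 111 = 576
{A, B}: service 511 + fixed 95 = 606
{A}: service 1157 + fixed 35 = 1192
No other subset beats 553.

Open A, B and C; minimum total cost 553.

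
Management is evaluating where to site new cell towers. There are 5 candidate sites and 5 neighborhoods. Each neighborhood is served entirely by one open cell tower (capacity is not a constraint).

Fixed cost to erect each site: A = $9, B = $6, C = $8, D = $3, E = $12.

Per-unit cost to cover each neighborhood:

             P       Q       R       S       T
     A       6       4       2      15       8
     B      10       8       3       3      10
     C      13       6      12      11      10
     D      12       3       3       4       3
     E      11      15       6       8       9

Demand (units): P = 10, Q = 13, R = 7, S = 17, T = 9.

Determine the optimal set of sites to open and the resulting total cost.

Open A, B and D; minimum total cost 209.

For any fixed open set, each neighborhood goes to its cheapest open site; total = fixed + service.
{A, B, D}: P→A 6·10=60, Q→D 3·13=39, R→A 2·7=14, S→B 3·17=51, T→D 3·9=27. Service 191; fixed 18; total 209.
{A, B, C, D}: service 191 + fixed 26 = 217
{A, D}: service 208 + fixed 12 = 220
{A, B, C, D, E}: P→A 6·10=60, Q→D 3·13=39, R→A 2·7=14, S→B 3·17=51, T→D 3·9=27. Service 191; fixed 38; total 229.
No other subset beats 209.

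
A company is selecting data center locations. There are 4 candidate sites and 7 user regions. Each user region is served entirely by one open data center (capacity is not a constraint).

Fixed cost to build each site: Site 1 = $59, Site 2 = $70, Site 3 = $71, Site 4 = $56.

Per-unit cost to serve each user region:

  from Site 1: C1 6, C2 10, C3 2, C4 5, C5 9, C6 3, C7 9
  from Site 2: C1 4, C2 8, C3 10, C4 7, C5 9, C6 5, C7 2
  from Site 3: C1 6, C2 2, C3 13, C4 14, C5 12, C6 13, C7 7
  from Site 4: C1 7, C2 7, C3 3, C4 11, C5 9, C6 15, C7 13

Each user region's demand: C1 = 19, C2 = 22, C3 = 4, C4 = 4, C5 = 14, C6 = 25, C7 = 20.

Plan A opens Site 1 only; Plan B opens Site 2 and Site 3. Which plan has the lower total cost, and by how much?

Plan B is cheaper by 182.

Plan A: {Site 1}: C1→Site 1 6·19=114, C2→Site 1 10·22=220, C3→Site 1 2·4=8, C4→Site 1 5·4=20, C5→Site 1 9·14=126, C6→Site 1 3·25=75, C7→Site 1 9·20=180. Service 743; fixed 59; total 802.
Plan B: {Site 2, Site 3}: C1→Site 2 4·19=76, C2→Site 3 2·22=44, C3→Site 2 10·4=40, C4→Site 2 7·4=28, C5→Site 2 9·14=126, C6→Site 2 5·25=125, C7→Site 2 2·20=40. Service 479; fixed 141; total 620.
Difference: |802 − 620| = 182.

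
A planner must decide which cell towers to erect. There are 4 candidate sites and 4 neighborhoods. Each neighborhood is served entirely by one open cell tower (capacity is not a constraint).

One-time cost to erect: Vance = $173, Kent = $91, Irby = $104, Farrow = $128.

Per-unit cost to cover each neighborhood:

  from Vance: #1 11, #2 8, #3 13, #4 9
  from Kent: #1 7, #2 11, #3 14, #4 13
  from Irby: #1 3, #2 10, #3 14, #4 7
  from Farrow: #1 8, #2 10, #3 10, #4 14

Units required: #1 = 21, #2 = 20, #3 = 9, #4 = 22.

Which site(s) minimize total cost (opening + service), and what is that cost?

Open Irby only; minimum total cost 647.

For any fixed open set, each neighborhood goes to its cheapest open site; total = fixed + service.
{Irby}: #1→Irby 3·21=63, #2→Irby 10·20=200, #3→Irby 14·9=126, #4→Irby 7·22=154. Service 543; fixed 104; total 647.
{Kent, Irby}: service 543 + fixed 195 = 738
{Irby, Farrow}: service 507 + fixed 232 = 739
{Vance, Kent, Irby, Farrow}: service 467 + fixed 496 = 963
No other subset beats 647.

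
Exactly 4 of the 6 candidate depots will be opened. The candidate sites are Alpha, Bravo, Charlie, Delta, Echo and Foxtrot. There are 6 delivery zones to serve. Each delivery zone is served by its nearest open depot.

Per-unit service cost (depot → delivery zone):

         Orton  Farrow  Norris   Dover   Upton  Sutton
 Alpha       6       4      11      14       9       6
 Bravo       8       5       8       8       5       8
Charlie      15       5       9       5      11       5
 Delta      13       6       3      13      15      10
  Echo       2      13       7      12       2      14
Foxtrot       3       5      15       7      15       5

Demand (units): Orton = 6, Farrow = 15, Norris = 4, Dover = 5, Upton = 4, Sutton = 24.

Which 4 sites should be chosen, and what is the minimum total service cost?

Choose Alpha, Charlie, Delta and Echo; total service cost 237.

With exactly 4 open, each delivery zone uses its cheapest among the chosen.
{Alpha, Charlie, Delta, Echo}: Orton→Echo 2·6=12, Farrow→Alpha 4·15=60, Norris→Delta 3·4=12, Dover→Charlie 5·5=25, Upton→Echo 2·4=8, Sutton→Charlie 5·24=120. Service cost 237.
{Alpha, Delta, Echo, Foxtrot}: service cost 247
{Bravo, Charlie, Delta, Echo}: service cost 252
Among all 15 size-4 choices, {Alpha, Charlie, Delta, Echo} is lowest.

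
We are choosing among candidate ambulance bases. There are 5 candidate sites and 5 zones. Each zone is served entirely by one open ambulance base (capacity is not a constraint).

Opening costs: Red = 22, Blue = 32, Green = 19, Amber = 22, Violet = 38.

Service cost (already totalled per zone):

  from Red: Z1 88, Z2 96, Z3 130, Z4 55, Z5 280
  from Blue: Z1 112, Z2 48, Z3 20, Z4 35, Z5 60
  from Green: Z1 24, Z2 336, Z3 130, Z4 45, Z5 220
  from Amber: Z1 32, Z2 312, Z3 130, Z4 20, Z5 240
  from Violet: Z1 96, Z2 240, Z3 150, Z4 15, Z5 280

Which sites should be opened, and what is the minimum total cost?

For any fixed open set, each zone goes to its cheapest open site; total = fixed + service.
{Blue, Amber}: Z1→Amber 32, Z2→Blue 48, Z3→Blue 20, Z4→Amber 20, Z5→Blue 60. Service 180; fixed 54; total 234.
{Blue, Green}: Z1→Green 24, Z2→Blue 48, Z3→Blue 20, Z4→Blue 35, Z5→Blue 60. Service 187; fixed 51; total 238.
{Blue, Green, Amber}: Z1→Green 24, Z2→Blue 48, Z3→Blue 20, Z4→Amber 20, Z5→Blue 60. Service 172; fixed 73; total 245.
{Red, Blue, Green, Amber, Violet}: service 167 + fixed 133 = 300
No other subset beats 234.

Open Blue and Amber; minimum total cost 234.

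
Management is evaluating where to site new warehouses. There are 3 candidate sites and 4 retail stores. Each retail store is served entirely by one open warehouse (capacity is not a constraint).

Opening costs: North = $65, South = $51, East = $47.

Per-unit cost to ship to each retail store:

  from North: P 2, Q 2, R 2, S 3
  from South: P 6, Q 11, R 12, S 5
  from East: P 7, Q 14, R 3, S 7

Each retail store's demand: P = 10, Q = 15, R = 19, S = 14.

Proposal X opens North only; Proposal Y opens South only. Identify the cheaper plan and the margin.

Proposal X: {North}: P→North 2·10=20, Q→North 2·15=30, R→North 2·19=38, S→North 3·14=42. Service 130; fixed 65; total 195.
Proposal Y: {South}: P→South 6·10=60, Q→South 11·15=165, R→South 12·19=228, S→South 5·14=70. Service 523; fixed 51; total 574.
Difference: |195 − 574| = 379.

Proposal X is cheaper by 379.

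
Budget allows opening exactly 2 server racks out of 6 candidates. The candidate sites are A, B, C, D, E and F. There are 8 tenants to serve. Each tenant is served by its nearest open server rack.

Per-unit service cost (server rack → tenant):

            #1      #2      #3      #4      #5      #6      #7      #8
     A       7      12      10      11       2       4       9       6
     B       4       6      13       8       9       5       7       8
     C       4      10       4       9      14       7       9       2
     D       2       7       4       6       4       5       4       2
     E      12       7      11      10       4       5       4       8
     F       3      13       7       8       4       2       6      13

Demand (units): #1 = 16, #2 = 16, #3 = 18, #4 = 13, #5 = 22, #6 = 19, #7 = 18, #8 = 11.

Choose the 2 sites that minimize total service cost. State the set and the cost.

Choose A and D; total service cost 508.

With exactly 2 open, each tenant uses its cheapest among the chosen.
{A, D}: #1→D 2·16=32, #2→D 7·16=112, #3→D 4·18=72, #4→D 6·13=78, #5→A 2·22=44, #6→A 4·19=76, #7→D 4·18=72, #8→D 2·11=22. Service cost 508.
{D, F}: service cost 514
{B, D}: service cost 555
Among all 15 size-2 choices, {A, D} is lowest.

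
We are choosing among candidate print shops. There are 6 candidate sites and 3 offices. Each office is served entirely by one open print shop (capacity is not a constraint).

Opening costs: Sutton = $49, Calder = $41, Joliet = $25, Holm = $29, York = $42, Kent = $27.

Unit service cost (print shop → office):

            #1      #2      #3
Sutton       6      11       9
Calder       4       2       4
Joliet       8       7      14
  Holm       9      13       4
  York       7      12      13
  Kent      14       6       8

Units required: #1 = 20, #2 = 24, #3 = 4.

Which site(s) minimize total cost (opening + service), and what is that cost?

For any fixed open set, each office goes to its cheapest open site; total = fixed + service.
{Calder}: #1→Calder 4·20=80, #2→Calder 2·24=48, #3→Calder 4·4=16. Service 144; fixed 41; total 185.
{Calder, Joliet}: service 144 + fixed 66 = 210
{Calder, Kent}: #1→Calder 4·20=80, #2→Calder 2·24=48, #3→Calder 4·4=16. Service 144; fixed 68; total 212.
{Sutton, Calder, Joliet, Holm, York, Kent}: #1→Calder 4·20=80, #2→Calder 2·24=48, #3→Calder 4·4=16. Service 144; fixed 213; total 357.
No other subset beats 185.

Open Calder only; minimum total cost 185.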